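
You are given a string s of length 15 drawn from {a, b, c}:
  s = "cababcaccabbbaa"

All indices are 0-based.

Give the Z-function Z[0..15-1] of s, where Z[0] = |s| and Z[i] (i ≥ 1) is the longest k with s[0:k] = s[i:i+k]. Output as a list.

Z[0]=15
i=1: fresh scan; Z[1]=0
i=2: fresh scan; Z[2]=0
i=3: fresh scan; Z[3]=0
i=4: fresh scan; Z[4]=0
i=5: fresh scan; Z[5]=2 grow→box=[5,7)
i=6: min(r-i=1, Z[1]=0)=0; Z[6]=0
i=7: fresh scan; Z[7]=1 grow→box=[7,8)
i=8: fresh scan; Z[8]=3 grow→box=[8,11)
i=9: min(r-i=2, Z[1]=0)=0; Z[9]=0
i=10: min(r-i=1, Z[2]=0)=0; Z[10]=0
i=11: fresh scan; Z[11]=0
i=12: fresh scan; Z[12]=0
i=13: fresh scan; Z[13]=0
i=14: fresh scan; Z[14]=0

[15, 0, 0, 0, 0, 2, 0, 1, 3, 0, 0, 0, 0, 0, 0]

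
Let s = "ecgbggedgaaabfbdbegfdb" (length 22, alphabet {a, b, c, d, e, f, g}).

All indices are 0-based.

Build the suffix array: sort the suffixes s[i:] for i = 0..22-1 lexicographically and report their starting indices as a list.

[9, 10, 11, 21, 14, 16, 12, 3, 1, 20, 15, 7, 0, 6, 17, 13, 19, 8, 2, 5, 18, 4]

sorted suffixes:
  #0 SA[0]=9  'aaabfbdbegfdb'
  #1 SA[1]=10  'aabfbdbegfdb'
  #2 SA[2]=11  'abfbdbegfdb'
  #3 SA[3]=21  'b'
  #4 SA[4]=14  'bdbegfdb'
  #5 SA[5]=16  'begfdb'
  #6 SA[6]=12  'bfbdbegfdb'
  #7 SA[7]=3  'bggedgaaabfbdbegfdb'
  #8 SA[8]=1  'cgbggedgaaabfbdbegfdb'
  #9 SA[9]=20  'db'
  #10 SA[10]=15  'dbegfdb'
  #11 SA[11]=7  'dgaaabfbdbegfdb'
  #12 SA[12]=0  'ecgbggedgaaabfbdbegfdb'
  #13 SA[13]=6  'edgaaabfbdbegfdb'
  #14 SA[14]=17  'egfdb'
  #15 SA[15]=13  'fbdbegfdb'
  #16 SA[16]=19  'fdb'
  #17 SA[17]=8  'gaaabfbdbegfdb'
  #18 SA[18]=2  'gbggedgaaabfbdbegfdb'
  #19 SA[19]=5  'gedgaaabfbdbegfdb'
  #20 SA[20]=18  'gfdb'
  #21 SA[21]=4  'ggedgaaabfbdbegfdb'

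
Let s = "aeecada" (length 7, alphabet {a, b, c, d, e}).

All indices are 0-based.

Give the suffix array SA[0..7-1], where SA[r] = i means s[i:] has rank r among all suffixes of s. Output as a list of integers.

[6, 4, 0, 3, 5, 2, 1]

sorted suffixes:
  #0 SA[0]=6  'a'
  #1 SA[1]=4  'ada'
  #2 SA[2]=0  'aeecada'
  #3 SA[3]=3  'cada'
  #4 SA[4]=5  'da'
  #5 SA[5]=2  'ecada'
  #6 SA[6]=1  'eecada'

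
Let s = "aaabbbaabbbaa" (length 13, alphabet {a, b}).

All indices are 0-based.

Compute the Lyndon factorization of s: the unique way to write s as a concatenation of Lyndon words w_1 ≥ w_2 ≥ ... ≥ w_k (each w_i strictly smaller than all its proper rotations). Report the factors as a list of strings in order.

["aaabbbaabbb", "a", "a"]

emit factor 1: 'aaabbbaabbb' (i=0, period=11)
emit factor 2: 'a' (i=11, period=1)
emit factor 3: 'a' (i=12, period=1)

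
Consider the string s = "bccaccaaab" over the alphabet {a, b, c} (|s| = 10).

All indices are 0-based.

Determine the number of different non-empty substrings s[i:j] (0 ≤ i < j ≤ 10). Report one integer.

sorted suffixes:
  #0 SA[0]=6  'aaab'
  #1 SA[1]=7  'aab'
  #2 SA[2]=8  'ab'
  #3 SA[3]=3  'accaaab'
  #4 SA[4]=9  'b'
  #5 SA[5]=0  'bccaccaaab'
  #6 SA[6]=5  'caaab'
  #7 SA[7]=2  'caccaaab'
  #8 SA[8]=4  'ccaaab'
  #9 SA[9]=1  'ccaccaaab'

SA = [6, 7, 8, 3, 9, 0, 5, 2, 4, 1]
rank  pair      lcp
   1  s[6:],s[7:]  2  'aa'
   2  s[7:],s[8:]  1  'a'
   3  s[8:],s[3:]  1  'a'
   4  s[3:],s[9:]  0  ''
   5  s[9:],s[0:]  1  'b'
   6  s[0:],s[5:]  0  ''
   7  s[5:],s[2:]  2  'ca'
   8  s[2:],s[4:]  1  'c'
   9  s[4:],s[1:]  3  'cca'

n(n+1)/2 = 10·11/2 = 55
Σ LCP = 0 + 2 + 1 + 1 + 0 + 1 + 0 + 2 + 1 + 3 = 11
distinct = 55 − 11 = 44

44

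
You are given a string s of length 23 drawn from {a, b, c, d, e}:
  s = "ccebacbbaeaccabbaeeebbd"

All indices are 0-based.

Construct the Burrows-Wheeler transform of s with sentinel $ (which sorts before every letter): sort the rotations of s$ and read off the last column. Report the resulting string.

dcbebbebbcaebcaa$cbaceea

rank  rotation                  last
    0  $ccebacbbaeaccabbaeeebbd  d
    1  abbaeeebbd$ccebacbbaeacc  c
    2  acbbaeaccabbaeeebbd$cceb  b
    3  accabbaeeebbd$ccebacbbae  e
    4  aeaccabbaeeebbd$ccebacbb  b
    5  aeeebbd$ccebacbbaeaccabb  b
    6  bacbbaeaccabbaeeebbd$cce  e
    7  baeaccabbaeeebbd$ccebacb  b
    8  baeeebbd$ccebacbbaeaccab  b
    9  bbaeaccabbaeeebbd$ccebac  c
   10  bbaeeebbd$ccebacbbaeacca  a
   11  bbd$ccebacbbaeaccabbaeee  e
   12  bd$ccebacbbaeaccabbaeeeb  b
   13  cabbaeeebbd$ccebacbbaeac  c
   14  cbbaeaccabbaeeebbd$cceba  a
   15  ccabbaeeebbd$ccebacbbaea  a
   16  ccebacbbaeaccabbaeeebbd$  $
   17  cebacbbaeaccabbaeeebbd$c  c
   18  d$ccebacbbaeaccabbaeeebb  b
   19  eaccabbaeeebbd$ccebacbba  a
   20  ebacbbaeaccabbaeeebbd$cc  c
   21  ebbd$ccebacbbaeaccabbaee  e
   22  eebbd$ccebacbbaeaccabbae  e
   23  eeebbd$ccebacbbaeaccabba  a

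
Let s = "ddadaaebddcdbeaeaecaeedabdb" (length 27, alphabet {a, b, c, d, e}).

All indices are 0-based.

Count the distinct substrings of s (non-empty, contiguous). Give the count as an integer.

346

rank→(start, suffix):
  0 → (4, 'aaebddcdbeaeaecaeedabdb')
  1 → (23, 'abdb')
  2 → (2, 'adaaebddcdbeaeaecaeedabdb')
  3 → (14, 'aeaecaeedabdb')
  4 → (5, 'aebddcdbeaeaecaeedabdb')
  5 → (16, 'aecaeedabdb')
  6 → (19, 'aeedabdb')
  7 → (26, 'b')
  8 → (24, 'bdb')
  9 → (7, 'bddcdbeaeaecaeedabdb')
  10 → (12, 'beaeaecaeedabdb')
  11 → (18, 'caeedabdb')
  12 → (10, 'cdbeaeaecaeedabdb')
  13 → (3, 'daaebddcdbeaeaecaeedabdb')
  14 → (22, 'dabdb')
  15 → (1, 'dadaaebddcdbeaeaecaeedabdb')
  16 → (25, 'db')
  17 → (11, 'dbeaeaecaeedabdb')
  18 → (9, 'dcdbeaeaecaeedabdb')
  19 → (0, 'ddadaaebddcdbeaeaecaeedabdb')
  20 → (8, 'ddcdbeaeaecaeedabdb')
  21 → (13, 'eaeaecaeedabdb')
  22 → (15, 'eaecaeedabdb')
  23 → (6, 'ebddcdbeaeaecaeedabdb')
  24 → (17, 'ecaeedabdb')
  25 → (21, 'edabdb')
  26 → (20, 'eedabdb')

SA = [4, 23, 2, 14, 5, 16, 19, 26, 24, 7, 12, 18, 10, 3, 22, 1, 25, 11, 9, 0, 8, 13, 15, 6, 17, 21, 20]
[i] adj suffixes → lcp
  [1] 4/23 → 1 ('a')
  [2] 23/2 → 1 ('a')
  [3] 2/14 → 1 ('a')
  [4] 14/5 → 2 ('ae')
  [5] 5/16 → 2 ('ae')
  [6] 16/19 → 2 ('ae')
  [7] 19/26 → 0 ('')
  [8] 26/24 → 1 ('b')
  [9] 24/7 → 2 ('bd')
  [10] 7/12 → 1 ('b')
  [11] 12/18 → 0 ('')
  [12] 18/10 → 1 ('c')
  [13] 10/3 → 0 ('')
  [14] 3/22 → 2 ('da')
  [15] 22/1 → 2 ('da')
  [16] 1/25 → 1 ('d')
  [17] 25/11 → 2 ('db')
  [18] 11/9 → 1 ('d')
  [19] 9/0 → 1 ('d')
  [20] 0/8 → 2 ('dd')
  [21] 8/13 → 0 ('')
  [22] 13/15 → 3 ('eae')
  [23] 15/6 → 1 ('e')
  [24] 6/17 → 1 ('e')
  [25] 17/21 → 1 ('e')
  [26] 21/20 → 1 ('e')

n(n+1)/2 = 27·28/2 = 378
Σ LCP = 0 + 1 + 1 + 1 + 2 + 2 + 2 + 0 + 1 + 2 + 1 + 0 + 1 + 0 + 2 + 2 + 1 + 2 + 1 + 1 + 2 + 0 + 3 + 1 + 1 + 1 + 1 = 32
distinct = 378 − 32 = 346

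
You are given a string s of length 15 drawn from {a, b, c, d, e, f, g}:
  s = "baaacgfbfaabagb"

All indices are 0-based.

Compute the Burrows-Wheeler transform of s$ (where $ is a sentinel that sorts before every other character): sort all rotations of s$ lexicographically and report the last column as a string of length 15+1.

bbfaaabg$afabgac

rank  rotation          last
    0  $baaacgfbfaabagb  b
    1  aaacgfbfaabagb$b  b
    2  aabagb$baaacgfbf  f
    3  aacgfbfaabagb$ba  a
    4  abagb$baaacgfbfa  a
    5  acgfbfaabagb$baa  a
    6  agb$baaacgfbfaab  b
    7  b$baaacgfbfaabag  g
    8  baaacgfbfaabagb$  $
    9  bagb$baaacgfbfaa  a
   10  bfaabagb$baaacgf  f
   11  cgfbfaabagb$baaa  a
   12  faabagb$baaacgfb  b
   13  fbfaabagb$baaacg  g
   14  gb$baaacgfbfaaba  a
   15  gfbfaabagb$baaac  c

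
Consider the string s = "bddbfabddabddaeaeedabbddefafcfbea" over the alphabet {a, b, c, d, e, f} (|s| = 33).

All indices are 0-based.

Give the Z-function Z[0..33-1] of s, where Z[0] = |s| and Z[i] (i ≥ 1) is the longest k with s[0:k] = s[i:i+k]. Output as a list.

[33, 0, 0, 1, 0, 0, 3, 0, 0, 0, 3, 0, 0, 0, 0, 0, 0, 0, 0, 0, 1, 3, 0, 0, 0, 0, 0, 0, 0, 0, 1, 0, 0]

Z[0]=33
i=1: outside box; Z[1]=0
i=2: outside box; Z[2]=0
i=3: outside box; Z[3]=1 grow→box=[3,4)
i=4: outside box; Z[4]=0
i=5: outside box; Z[5]=0
i=6: outside box; Z[6]=3 grow→box=[6,9)
i=7: min(r-i=2, Z[1]=0)=0; Z[7]=0
i=8: min(r-i=1, Z[2]=0)=0; Z[8]=0
i=9: outside box; Z[9]=0
i=10: outside box; Z[10]=3 grow→box=[10,13)
i=11: min(r-i=2, Z[1]=0)=0; Z[11]=0
i=12: min(r-i=1, Z[2]=0)=0; Z[12]=0
i=13: outside box; Z[13]=0
i=14: outside box; Z[14]=0
i=15: outside box; Z[15]=0
i=16: outside box; Z[16]=0
i=17: outside box; Z[17]=0
i=18: outside box; Z[18]=0
i=19: outside box; Z[19]=0
i=20: outside box; Z[20]=1 grow→box=[20,21)
i=21: outside box; Z[21]=3 grow→box=[21,24)
i=22: min(r-i=2, Z[1]=0)=0; Z[22]=0
i=23: min(r-i=1, Z[2]=0)=0; Z[23]=0
i=24: outside box; Z[24]=0
i=25: outside box; Z[25]=0
i=26: outside box; Z[26]=0
i=27: outside box; Z[27]=0
i=28: outside box; Z[28]=0
i=29: outside box; Z[29]=0
i=30: outside box; Z[30]=1 grow→box=[30,31)
i=31: outside box; Z[31]=0
i=32: outside box; Z[32]=0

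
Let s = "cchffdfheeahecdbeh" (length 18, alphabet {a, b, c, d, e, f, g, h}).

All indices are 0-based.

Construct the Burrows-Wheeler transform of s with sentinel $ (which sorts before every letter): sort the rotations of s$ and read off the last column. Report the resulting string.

rank  rotation             last
    0  $cchffdfheeahecdbeh  h
    1  ahecdbeh$cchffdfhee  e
    2  beh$cchffdfheeahecd  d
    3  cchffdfheeahecdbeh$  $
    4  cdbeh$cchffdfheeahe  e
    5  chffdfheeahecdbeh$c  c
    6  dbeh$cchffdfheeahec  c
    7  dfheeahecdbeh$cchff  f
    8  eahecdbeh$cchffdfhe  e
    9  ecdbeh$cchffdfheeah  h
   10  eeahecdbeh$cchffdfh  h
   11  eh$cchffdfheeahecdb  b
   12  fdfheeahecdbeh$cchf  f
   13  ffdfheeahecdbeh$cch  h
   14  fheeahecdbeh$cchffd  d
   15  h$cchffdfheeahecdbe  e
   16  hecdbeh$cchffdfheea  a
   17  heeahecdbeh$cchffdf  f
   18  hffdfheeahecdbeh$cc  c

hed$eccfehhbfhdeafc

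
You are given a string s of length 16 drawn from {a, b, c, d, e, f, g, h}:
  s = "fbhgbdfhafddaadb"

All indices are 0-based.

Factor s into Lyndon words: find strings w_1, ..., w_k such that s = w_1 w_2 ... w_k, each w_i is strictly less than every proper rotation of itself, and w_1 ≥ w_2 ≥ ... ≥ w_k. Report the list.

emit factor 1: 'f' (i=0, period=1)
emit factor 2: 'bhg' (i=1, period=3)
emit factor 3: 'bdfh' (i=4, period=4)
emit factor 4: 'afdd' (i=8, period=4)
emit factor 5: 'aadb' (i=12, period=4)

["f", "bhg", "bdfh", "afdd", "aadb"]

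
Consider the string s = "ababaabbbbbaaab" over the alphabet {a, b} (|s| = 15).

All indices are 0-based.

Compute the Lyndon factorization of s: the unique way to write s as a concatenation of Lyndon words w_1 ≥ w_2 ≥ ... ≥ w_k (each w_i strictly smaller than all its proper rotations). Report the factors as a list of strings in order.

["ab", "ab", "aabbbbb", "aaab"]

emit factor 1: 'ab' (i=0, period=2)
emit factor 2: 'ab' (i=2, period=2)
emit factor 3: 'aabbbbb' (i=4, period=7)
emit factor 4: 'aaab' (i=11, period=4)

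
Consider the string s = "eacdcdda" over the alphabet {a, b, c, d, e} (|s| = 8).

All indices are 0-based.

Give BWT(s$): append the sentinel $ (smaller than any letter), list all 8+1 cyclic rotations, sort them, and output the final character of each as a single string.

adeaddcc$

rank  rotation   last
    0  $eacdcdda  a
    1  a$eacdcdd  d
    2  acdcdda$e  e
    3  cdcdda$ea  a
    4  cdda$eacd  d
    5  da$eacdcd  d
    6  dcdda$eac  c
    7  dda$eacdc  c
    8  eacdcdda$  $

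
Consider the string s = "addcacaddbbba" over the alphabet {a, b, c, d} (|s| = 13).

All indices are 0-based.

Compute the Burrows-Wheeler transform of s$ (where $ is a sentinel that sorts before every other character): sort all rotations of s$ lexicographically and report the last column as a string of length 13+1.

rank  rotation        last
    0  $addcacaddbbba  a
    1  a$addcacaddbbb  b
    2  acaddbbba$addc  c
    3  addbbba$addcac  c
    4  addcacaddbbba$  $
    5  ba$addcacaddbb  b
    6  bba$addcacaddb  b
    7  bbba$addcacadd  d
    8  cacaddbbba$add  d
    9  caddbbba$addca  a
   10  dbbba$addcacad  d
   11  dcacaddbbba$ad  d
   12  ddbbba$addcaca  a
   13  ddcacaddbbba$a  a

abcc$bbddaddaa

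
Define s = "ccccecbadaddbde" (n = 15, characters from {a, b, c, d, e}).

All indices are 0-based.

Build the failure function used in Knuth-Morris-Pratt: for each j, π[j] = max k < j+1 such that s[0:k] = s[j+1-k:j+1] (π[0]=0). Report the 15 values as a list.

[0, 1, 2, 3, 0, 1, 0, 0, 0, 0, 0, 0, 0, 0, 0]

π[0] = 0
j=1 s[j]='c': π[1]=1 (border 'c')
j=2 s[j]='c': π[2]=2 (border 'cc')
j=3 s[j]='c': π[3]=3 (border 'ccc')
j=4 s[j]='e': k: 3→2→1→0; π[4]=0 (border '')
j=5 s[j]='c': π[5]=1 (border 'c')
j=6 s[j]='b': k: 1→0; π[6]=0 (border '')
j=7 s[j]='a': π[7]=0 (border '')
j=8 s[j]='d': π[8]=0 (border '')
j=9 s[j]='a': π[9]=0 (border '')
j=10 s[j]='d': π[10]=0 (border '')
j=11 s[j]='d': π[11]=0 (border '')
j=12 s[j]='b': π[12]=0 (border '')
j=13 s[j]='d': π[13]=0 (border '')
j=14 s[j]='e': π[14]=0 (border '')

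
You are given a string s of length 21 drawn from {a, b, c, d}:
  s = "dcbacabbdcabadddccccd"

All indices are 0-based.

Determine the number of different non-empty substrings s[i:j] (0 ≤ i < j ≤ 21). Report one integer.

rank | idx | suffix
   0 |  10 | abadddccccd
   1 |   5 | abbdcabadddccccd
   2 |   3 | acabbdcabadddccccd
   3 |  12 | adddccccd
   4 |   2 | bacabbdcabadddccccd
   5 |  11 | badddccccd
   6 |   6 | bbdcabadddccccd
   7 |   7 | bdcabadddccccd
   8 |   9 | cabadddccccd
   9 |   4 | cabbdcabadddccccd
  10 |   1 | cbacabbdcabadddccccd
  11 |  16 | ccccd
  12 |  17 | cccd
  13 |  18 | ccd
  14 |  19 | cd
  15 |  20 | d
  16 |   8 | dcabadddccccd
  17 |   0 | dcbacabbdcabadddccccd
  18 |  15 | dccccd
  19 |  14 | ddccccd
  20 |  13 | dddccccd

SA = [10, 5, 3, 12, 2, 11, 6, 7, 9, 4, 1, 16, 17, 18, 19, 20, 8, 0, 15, 14, 13]
[i] adj suffixes → lcp
  [1] 10/5 → 2 ('ab')
  [2] 5/3 → 1 ('a')
  [3] 3/12 → 1 ('a')
  [4] 12/2 → 0 ('')
  [5] 2/11 → 2 ('ba')
  [6] 11/6 → 1 ('b')
  [7] 6/7 → 1 ('b')
  [8] 7/9 → 0 ('')
  [9] 9/4 → 3 ('cab')
  [10] 4/1 → 1 ('c')
  [11] 1/16 → 1 ('c')
  [12] 16/17 → 3 ('ccc')
  [13] 17/18 → 2 ('cc')
  [14] 18/19 → 1 ('c')
  [15] 19/20 → 0 ('')
  [16] 20/8 → 1 ('d')
  [17] 8/0 → 2 ('dc')
  [18] 0/15 → 2 ('dc')
  [19] 15/14 → 1 ('d')
  [20] 14/13 → 2 ('dd')

n(n+1)/2 = 21·22/2 = 231
Σ LCP = 0 + 2 + 1 + 1 + 0 + 2 + 1 + 1 + 0 + 3 + 1 + 1 + 3 + 2 + 1 + 0 + 1 + 2 + 2 + 1 + 2 = 27
distinct = 231 − 27 = 204

204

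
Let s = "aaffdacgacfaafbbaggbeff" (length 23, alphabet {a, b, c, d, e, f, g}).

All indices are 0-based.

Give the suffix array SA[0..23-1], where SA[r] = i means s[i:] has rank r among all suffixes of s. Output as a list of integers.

rank→(start, suffix):
  0 → (11, 'aafbbaggbeff')
  1 → (0, 'aaffdacgacfaafbbaggbeff')
  2 → (8, 'acfaafbbaggbeff')
  3 → (5, 'acgacfaafbbaggbeff')
  4 → (12, 'afbbaggbeff')
  5 → (1, 'affdacgacfaafbbaggbeff')
  6 → (16, 'aggbeff')
  7 → (15, 'baggbeff')
  8 → (14, 'bbaggbeff')
  9 → (19, 'beff')
  10 → (9, 'cfaafbbaggbeff')
  11 → (6, 'cgacfaafbbaggbeff')
  12 → (4, 'dacgacfaafbbaggbeff')
  13 → (20, 'eff')
  14 → (22, 'f')
  15 → (10, 'faafbbaggbeff')
  16 → (13, 'fbbaggbeff')
  17 → (3, 'fdacgacfaafbbaggbeff')
  18 → (21, 'ff')
  19 → (2, 'ffdacgacfaafbbaggbeff')
  20 → (7, 'gacfaafbbaggbeff')
  21 → (18, 'gbeff')
  22 → (17, 'ggbeff')

[11, 0, 8, 5, 12, 1, 16, 15, 14, 19, 9, 6, 4, 20, 22, 10, 13, 3, 21, 2, 7, 18, 17]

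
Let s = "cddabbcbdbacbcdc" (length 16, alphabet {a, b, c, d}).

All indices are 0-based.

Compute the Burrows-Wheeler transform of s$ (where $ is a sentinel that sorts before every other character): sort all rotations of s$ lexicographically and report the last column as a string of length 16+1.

rank  rotation           last
    0  $cddabbcbdbacbcdc  c
    1  abbcbdbacbcdc$cdd  d
    2  acbcdc$cddabbcbdb  b
    3  bacbcdc$cddabbcbd  d
    4  bbcbdbacbcdc$cdda  a
    5  bcbdbacbcdc$cddab  b
    6  bcdc$cddabbcbdbac  c
    7  bdbacbcdc$cddabbc  c
    8  c$cddabbcbdbacbcd  d
    9  cbcdc$cddabbcbdba  a
   10  cbdbacbcdc$cddabb  b
   11  cdc$cddabbcbdbacb  b
   12  cddabbcbdbacbcdc$  $
   13  dabbcbdbacbcdc$cd  d
   14  dbacbcdc$cddabbcb  b
   15  dc$cddabbcbdbacbc  c
   16  ddabbcbdbacbcdc$c  c

cdbdabccdabb$dbcc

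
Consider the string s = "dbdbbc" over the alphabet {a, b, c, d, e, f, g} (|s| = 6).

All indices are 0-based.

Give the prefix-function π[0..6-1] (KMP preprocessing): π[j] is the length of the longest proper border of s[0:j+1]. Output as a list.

π[0] = 0
j=1 s[j]='b': π[1]=0 (border '')
j=2 s[j]='d': π[2]=1 (border 'd')
j=3 s[j]='b': π[3]=2 (border 'db')
j=4 s[j]='b': k: 2→0; π[4]=0 (border '')
j=5 s[j]='c': π[5]=0 (border '')

[0, 0, 1, 2, 0, 0]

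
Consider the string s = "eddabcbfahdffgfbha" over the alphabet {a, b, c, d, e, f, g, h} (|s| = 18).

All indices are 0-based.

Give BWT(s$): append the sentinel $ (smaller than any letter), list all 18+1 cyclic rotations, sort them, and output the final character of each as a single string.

rank  rotation             last
    0  $eddabcbfahdffgfbha  a
    1  a$eddabcbfahdffgfbh  h
    2  abcbfahdffgfbha$edd  d
    3  ahdffgfbha$eddabcbf  f
    4  bcbfahdffgfbha$edda  a
    5  bfahdffgfbha$eddabc  c
    6  bha$eddabcbfahdffgf  f
    7  cbfahdffgfbha$eddab  b
    8  dabcbfahdffgfbha$ed  d
    9  ddabcbfahdffgfbha$e  e
   10  dffgfbha$eddabcbfah  h
   11  eddabcbfahdffgfbha$  $
   12  fahdffgfbha$eddabcb  b
   13  fbha$eddabcbfahdffg  g
   14  ffgfbha$eddabcbfahd  d
   15  fgfbha$eddabcbfahdf  f
   16  gfbha$eddabcbfahdff  f
   17  ha$eddabcbfahdffgfb  b
   18  hdffgfbha$eddabcbfa  a

ahdfacfbdeh$bgdffba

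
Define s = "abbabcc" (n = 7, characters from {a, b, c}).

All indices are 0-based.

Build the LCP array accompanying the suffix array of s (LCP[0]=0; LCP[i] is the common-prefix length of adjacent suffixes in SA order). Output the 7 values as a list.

[0, 2, 0, 1, 1, 0, 1]

rank | idx | suffix
   0 |   0 | abbabcc
   1 |   3 | abcc
   2 |   2 | babcc
   3 |   1 | bbabcc
   4 |   4 | bcc
   5 |   6 | c
   6 |   5 | cc

SA = [0, 3, 2, 1, 4, 6, 5]
i: (SA[i-1],SA[i]) lcp shared
  1: (0,3) 2 'ab'
  2: (3,2) 0 ''
  3: (2,1) 1 'b'
  4: (1,4) 1 'b'
  5: (4,6) 0 ''
  6: (6,5) 1 'c'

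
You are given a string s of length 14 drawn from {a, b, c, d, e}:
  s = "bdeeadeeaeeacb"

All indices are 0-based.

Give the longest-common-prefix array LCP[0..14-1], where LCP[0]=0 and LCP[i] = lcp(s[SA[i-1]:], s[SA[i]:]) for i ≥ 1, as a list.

[0, 1, 1, 0, 1, 0, 0, 4, 0, 2, 2, 1, 3, 3]

sorted suffixes:
  #0 SA[0]=11  'acb'
  #1 SA[1]=4  'adeeaeeacb'
  #2 SA[2]=8  'aeeacb'
  #3 SA[3]=13  'b'
  #4 SA[4]=0  'bdeeadeeaeeacb'
  #5 SA[5]=12  'cb'
  #6 SA[6]=1  'deeadeeaeeacb'
  #7 SA[7]=5  'deeaeeacb'
  #8 SA[8]=10  'eacb'
  #9 SA[9]=3  'eadeeaeeacb'
  #10 SA[10]=7  'eaeeacb'
  #11 SA[11]=9  'eeacb'
  #12 SA[12]=2  'eeadeeaeeacb'
  #13 SA[13]=6  'eeaeeacb'

SA = [11, 4, 8, 13, 0, 12, 1, 5, 10, 3, 7, 9, 2, 6]
[i] adj suffixes → lcp
  [1] 11/4 → 1 ('a')
  [2] 4/8 → 1 ('a')
  [3] 8/13 → 0 ('')
  [4] 13/0 → 1 ('b')
  [5] 0/12 → 0 ('')
  [6] 12/1 → 0 ('')
  [7] 1/5 → 4 ('deea')
  [8] 5/10 → 0 ('')
  [9] 10/3 → 2 ('ea')
  [10] 3/7 → 2 ('ea')
  [11] 7/9 → 1 ('e')
  [12] 9/2 → 3 ('eea')
  [13] 2/6 → 3 ('eea')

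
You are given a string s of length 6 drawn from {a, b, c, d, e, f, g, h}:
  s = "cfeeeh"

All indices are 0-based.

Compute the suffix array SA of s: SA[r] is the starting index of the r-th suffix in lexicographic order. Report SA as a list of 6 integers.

[0, 2, 3, 4, 1, 5]

sorted suffixes:
  #0 SA[0]=0  'cfeeeh'
  #1 SA[1]=2  'eeeh'
  #2 SA[2]=3  'eeh'
  #3 SA[3]=4  'eh'
  #4 SA[4]=1  'feeeh'
  #5 SA[5]=5  'h'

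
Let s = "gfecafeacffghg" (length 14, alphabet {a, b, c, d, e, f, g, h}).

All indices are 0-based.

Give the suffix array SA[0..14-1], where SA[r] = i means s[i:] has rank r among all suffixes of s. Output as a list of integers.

[7, 4, 3, 8, 6, 2, 5, 1, 9, 10, 13, 0, 11, 12]

rank | idx | suffix
   0 |   7 | acffghg
   1 |   4 | afeacffghg
   2 |   3 | cafeacffghg
   3 |   8 | cffghg
   4 |   6 | eacffghg
   5 |   2 | ecafeacffghg
   6 |   5 | feacffghg
   7 |   1 | fecafeacffghg
   8 |   9 | ffghg
   9 |  10 | fghg
  10 |  13 | g
  11 |   0 | gfecafeacffghg
  12 |  11 | ghg
  13 |  12 | hg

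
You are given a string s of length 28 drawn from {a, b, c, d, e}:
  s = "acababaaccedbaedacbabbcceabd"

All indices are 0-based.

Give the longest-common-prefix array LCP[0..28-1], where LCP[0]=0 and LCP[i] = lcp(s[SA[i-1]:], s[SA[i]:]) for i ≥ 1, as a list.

[0, 1, 3, 2, 2, 1, 2, 2, 1, 0, 2, 3, 2, 1, 1, 1, 0, 1, 1, 3, 1, 2, 0, 1, 1, 0, 1, 2]

rank | idx | suffix
   0 |   6 | aaccedbaedacbabbcceabd
   1 |   4 | abaaccedbaedacbabbcceabd
   2 |   2 | ababaaccedbaedacbabbcceabd
   3 |  19 | abbcceabd
   4 |  25 | abd
   5 |   0 | acababaaccedbaedacbabbcceabd
   6 |  16 | acbabbcceabd
   7 |   7 | accedbaedacbabbcceabd
   8 |  13 | aedacbabbcceabd
   9 |   5 | baaccedbaedacbabbcceabd
  10 |   3 | babaaccedbaedacbabbcceabd
  11 |  18 | babbcceabd
  12 |  12 | baedacbabbcceabd
  13 |  20 | bbcceabd
  14 |  21 | bcceabd
  15 |  26 | bd
  16 |   1 | cababaaccedbaedacbabbcceabd
  17 |  17 | cbabbcceabd
  18 |  22 | cceabd
  19 |   8 | ccedbaedacbabbcceabd
  20 |  23 | ceabd
  21 |   9 | cedbaedacbabbcceabd
  22 |  27 | d
  23 |  15 | dacbabbcceabd
  24 |  11 | dbaedacbabbcceabd
  25 |  24 | eabd
  26 |  14 | edacbabbcceabd
  27 |  10 | edbaedacbabbcceabd

SA = [6, 4, 2, 19, 25, 0, 16, 7, 13, 5, 3, 18, 12, 20, 21, 26, 1, 17, 22, 8, 23, 9, 27, 15, 11, 24, 14, 10]
i: (SA[i-1],SA[i]) lcp shared
  1: (6,4) 1 'a'
  2: (4,2) 3 'aba'
  3: (2,19) 2 'ab'
  4: (19,25) 2 'ab'
  5: (25,0) 1 'a'
  6: (0,16) 2 'ac'
  7: (16,7) 2 'ac'
  8: (7,13) 1 'a'
  9: (13,5) 0 ''
  10: (5,3) 2 'ba'
  11: (3,18) 3 'bab'
  12: (18,12) 2 'ba'
  13: (12,20) 1 'b'
  14: (20,21) 1 'b'
  15: (21,26) 1 'b'
  16: (26,1) 0 ''
  17: (1,17) 1 'c'
  18: (17,22) 1 'c'
  19: (22,8) 3 'cce'
  20: (8,23) 1 'c'
  21: (23,9) 2 'ce'
  22: (9,27) 0 ''
  23: (27,15) 1 'd'
  24: (15,11) 1 'd'
  25: (11,24) 0 ''
  26: (24,14) 1 'e'
  27: (14,10) 2 'ed'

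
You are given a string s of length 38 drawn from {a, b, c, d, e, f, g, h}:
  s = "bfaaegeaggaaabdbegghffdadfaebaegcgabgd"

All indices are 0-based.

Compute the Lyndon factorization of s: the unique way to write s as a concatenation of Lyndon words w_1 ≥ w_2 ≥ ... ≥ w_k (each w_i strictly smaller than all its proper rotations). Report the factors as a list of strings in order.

emit factor 1: 'bf' (i=0, period=2)
emit factor 2: 'aaegeagg' (i=2, period=8)
emit factor 3: 'aaabdbegghffdadfaebaegcgabgd' (i=10, period=28)

["bf", "aaegeagg", "aaabdbegghffdadfaebaegcgabgd"]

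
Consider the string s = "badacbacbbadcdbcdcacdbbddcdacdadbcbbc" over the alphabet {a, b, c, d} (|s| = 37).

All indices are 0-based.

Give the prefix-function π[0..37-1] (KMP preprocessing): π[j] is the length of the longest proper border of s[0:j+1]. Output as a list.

π[0] = 0
j=1 s[j]='a': π[1]=0 (border '')
j=2 s[j]='d': π[2]=0 (border '')
j=3 s[j]='a': π[3]=0 (border '')
j=4 s[j]='c': π[4]=0 (border '')
j=5 s[j]='b': π[5]=1 (border 'b')
j=6 s[j]='a': π[6]=2 (border 'ba')
j=7 s[j]='c': k: 2→0; π[7]=0 (border '')
j=8 s[j]='b': π[8]=1 (border 'b')
j=9 s[j]='b': k: 1→0; π[9]=1 (border 'b')
j=10 s[j]='a': π[10]=2 (border 'ba')
j=11 s[j]='d': π[11]=3 (border 'bad')
j=12 s[j]='c': k: 3→0; π[12]=0 (border '')
j=13 s[j]='d': π[13]=0 (border '')
j=14 s[j]='b': π[14]=1 (border 'b')
j=15 s[j]='c': k: 1→0; π[15]=0 (border '')
j=16 s[j]='d': π[16]=0 (border '')
j=17 s[j]='c': π[17]=0 (border '')
j=18 s[j]='a': π[18]=0 (border '')
j=19 s[j]='c': π[19]=0 (border '')
j=20 s[j]='d': π[20]=0 (border '')
j=21 s[j]='b': π[21]=1 (border 'b')
j=22 s[j]='b': k: 1→0; π[22]=1 (border 'b')
j=23 s[j]='d': k: 1→0; π[23]=0 (border '')
j=24 s[j]='d': π[24]=0 (border '')
j=25 s[j]='c': π[25]=0 (border '')
j=26 s[j]='d': π[26]=0 (border '')
j=27 s[j]='a': π[27]=0 (border '')
j=28 s[j]='c': π[28]=0 (border '')
j=29 s[j]='d': π[29]=0 (border '')
j=30 s[j]='a': π[30]=0 (border '')
j=31 s[j]='d': π[31]=0 (border '')
j=32 s[j]='b': π[32]=1 (border 'b')
j=33 s[j]='c': k: 1→0; π[33]=0 (border '')
j=34 s[j]='b': π[34]=1 (border 'b')
j=35 s[j]='b': k: 1→0; π[35]=1 (border 'b')
j=36 s[j]='c': k: 1→0; π[36]=0 (border '')

[0, 0, 0, 0, 0, 1, 2, 0, 1, 1, 2, 3, 0, 0, 1, 0, 0, 0, 0, 0, 0, 1, 1, 0, 0, 0, 0, 0, 0, 0, 0, 0, 1, 0, 1, 1, 0]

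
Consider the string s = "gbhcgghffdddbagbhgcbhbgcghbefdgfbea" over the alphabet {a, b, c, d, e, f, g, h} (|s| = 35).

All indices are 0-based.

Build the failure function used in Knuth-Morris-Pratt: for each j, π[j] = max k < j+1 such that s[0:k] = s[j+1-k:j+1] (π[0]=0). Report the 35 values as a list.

[0, 0, 0, 0, 1, 1, 0, 0, 0, 0, 0, 0, 0, 0, 1, 2, 3, 1, 0, 0, 0, 0, 1, 0, 1, 0, 0, 0, 0, 0, 1, 0, 0, 0, 0]

π[0] = 0
j=1 s[j]='b': π[1]=0 (border '')
j=2 s[j]='h': π[2]=0 (border '')
j=3 s[j]='c': π[3]=0 (border '')
j=4 s[j]='g': π[4]=1 (border 'g')
j=5 s[j]='g': k: 1→0; π[5]=1 (border 'g')
j=6 s[j]='h': k: 1→0; π[6]=0 (border '')
j=7 s[j]='f': π[7]=0 (border '')
j=8 s[j]='f': π[8]=0 (border '')
j=9 s[j]='d': π[9]=0 (border '')
j=10 s[j]='d': π[10]=0 (border '')
j=11 s[j]='d': π[11]=0 (border '')
j=12 s[j]='b': π[12]=0 (border '')
j=13 s[j]='a': π[13]=0 (border '')
j=14 s[j]='g': π[14]=1 (border 'g')
j=15 s[j]='b': π[15]=2 (border 'gb')
j=16 s[j]='h': π[16]=3 (border 'gbh')
j=17 s[j]='g': k: 3→0; π[17]=1 (border 'g')
j=18 s[j]='c': k: 1→0; π[18]=0 (border '')
j=19 s[j]='b': π[19]=0 (border '')
j=20 s[j]='h': π[20]=0 (border '')
j=21 s[j]='b': π[21]=0 (border '')
j=22 s[j]='g': π[22]=1 (border 'g')
j=23 s[j]='c': k: 1→0; π[23]=0 (border '')
j=24 s[j]='g': π[24]=1 (border 'g')
j=25 s[j]='h': k: 1→0; π[25]=0 (border '')
j=26 s[j]='b': π[26]=0 (border '')
j=27 s[j]='e': π[27]=0 (border '')
j=28 s[j]='f': π[28]=0 (border '')
j=29 s[j]='d': π[29]=0 (border '')
j=30 s[j]='g': π[30]=1 (border 'g')
j=31 s[j]='f': k: 1→0; π[31]=0 (border '')
j=32 s[j]='b': π[32]=0 (border '')
j=33 s[j]='e': π[33]=0 (border '')
j=34 s[j]='a': π[34]=0 (border '')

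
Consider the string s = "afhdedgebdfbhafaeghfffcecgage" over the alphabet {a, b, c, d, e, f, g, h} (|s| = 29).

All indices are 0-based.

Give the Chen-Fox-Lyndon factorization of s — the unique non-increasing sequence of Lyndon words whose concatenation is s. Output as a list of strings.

["afhdedgebdfbh", "af", "aeghfffcecgage"]

emit factor 1: 'afhdedgebdfbh' (i=0, period=13)
emit factor 2: 'af' (i=13, period=2)
emit factor 3: 'aeghfffcecgage' (i=15, period=14)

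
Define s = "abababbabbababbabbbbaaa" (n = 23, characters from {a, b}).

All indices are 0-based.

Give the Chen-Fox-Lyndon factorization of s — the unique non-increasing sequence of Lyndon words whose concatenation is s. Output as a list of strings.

["abababbabbababbabbbb", "a", "a", "a"]

emit factor 1: 'abababbabbababbabbbb' (i=0, period=20)
emit factor 2: 'a' (i=20, period=1)
emit factor 3: 'a' (i=21, period=1)
emit factor 4: 'a' (i=22, period=1)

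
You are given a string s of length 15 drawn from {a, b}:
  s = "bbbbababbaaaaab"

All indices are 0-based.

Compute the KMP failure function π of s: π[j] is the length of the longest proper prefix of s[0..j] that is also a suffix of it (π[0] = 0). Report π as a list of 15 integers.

[0, 1, 2, 3, 0, 1, 0, 1, 2, 0, 0, 0, 0, 0, 1]

π[0] = 0
j=1 s[j]='b': π[1]=1 (border 'b')
j=2 s[j]='b': π[2]=2 (border 'bb')
j=3 s[j]='b': π[3]=3 (border 'bbb')
j=4 s[j]='a': k: 3→2→1→0; π[4]=0 (border '')
j=5 s[j]='b': π[5]=1 (border 'b')
j=6 s[j]='a': k: 1→0; π[6]=0 (border '')
j=7 s[j]='b': π[7]=1 (border 'b')
j=8 s[j]='b': π[8]=2 (border 'bb')
j=9 s[j]='a': k: 2→1→0; π[9]=0 (border '')
j=10 s[j]='a': π[10]=0 (border '')
j=11 s[j]='a': π[11]=0 (border '')
j=12 s[j]='a': π[12]=0 (border '')
j=13 s[j]='a': π[13]=0 (border '')
j=14 s[j]='b': π[14]=1 (border 'b')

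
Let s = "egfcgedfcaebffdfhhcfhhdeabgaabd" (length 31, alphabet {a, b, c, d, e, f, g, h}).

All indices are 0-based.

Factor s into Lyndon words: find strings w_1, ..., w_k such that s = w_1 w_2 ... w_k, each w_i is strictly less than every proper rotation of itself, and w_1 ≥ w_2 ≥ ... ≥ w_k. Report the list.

emit factor 1: 'egf' (i=0, period=3)
emit factor 2: 'cgedf' (i=3, period=5)
emit factor 3: 'c' (i=8, period=1)
emit factor 4: 'aebffdfhhcfhhde' (i=9, period=15)
emit factor 5: 'abg' (i=24, period=3)
emit factor 6: 'aabd' (i=27, period=4)

["egf", "cgedf", "c", "aebffdfhhcfhhde", "abg", "aabd"]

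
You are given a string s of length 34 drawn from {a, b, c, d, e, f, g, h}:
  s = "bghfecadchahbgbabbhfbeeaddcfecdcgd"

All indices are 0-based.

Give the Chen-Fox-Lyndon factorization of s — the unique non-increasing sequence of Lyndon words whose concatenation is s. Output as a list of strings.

emit factor 1: 'bghfec' (i=0, period=6)
emit factor 2: 'adchahbgb' (i=6, period=9)
emit factor 3: 'abbhfbeeaddcfecdcgd' (i=15, period=19)

["bghfec", "adchahbgb", "abbhfbeeaddcfecdcgd"]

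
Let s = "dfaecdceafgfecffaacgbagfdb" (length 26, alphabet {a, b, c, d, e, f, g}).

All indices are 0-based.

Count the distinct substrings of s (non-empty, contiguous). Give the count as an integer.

329

rank | idx | suffix
   0 |  16 | aacgbagfdb
   1 |  17 | acgbagfdb
   2 |   2 | aecdceafgfecffaacgbagfdb
   3 |   8 | afgfecffaacgbagfdb
   4 |  21 | agfdb
   5 |  25 | b
   6 |  20 | bagfdb
   7 |   4 | cdceafgfecffaacgbagfdb
   8 |   6 | ceafgfecffaacgbagfdb
   9 |  13 | cffaacgbagfdb
  10 |  18 | cgbagfdb
  11 |  24 | db
  12 |   5 | dceafgfecffaacgbagfdb
  13 |   0 | dfaecdceafgfecffaacgbagfdb
  14 |   7 | eafgfecffaacgbagfdb
  15 |   3 | ecdceafgfecffaacgbagfdb
  16 |  12 | ecffaacgbagfdb
  17 |  15 | faacgbagfdb
  18 |   1 | faecdceafgfecffaacgbagfdb
  19 |  23 | fdb
  20 |  11 | fecffaacgbagfdb
  21 |  14 | ffaacgbagfdb
  22 |   9 | fgfecffaacgbagfdb
  23 |  19 | gbagfdb
  24 |  22 | gfdb
  25 |  10 | gfecffaacgbagfdb

SA = [16, 17, 2, 8, 21, 25, 20, 4, 6, 13, 18, 24, 5, 0, 7, 3, 12, 15, 1, 23, 11, 14, 9, 19, 22, 10]
[i] adj suffixes → lcp
  [1] 16/17 → 1 ('a')
  [2] 17/2 → 1 ('a')
  [3] 2/8 → 1 ('a')
  [4] 8/21 → 1 ('a')
  [5] 21/25 → 0 ('')
  [6] 25/20 → 1 ('b')
  [7] 20/4 → 0 ('')
  [8] 4/6 → 1 ('c')
  [9] 6/13 → 1 ('c')
  [10] 13/18 → 1 ('c')
  [11] 18/24 → 0 ('')
  [12] 24/5 → 1 ('d')
  [13] 5/0 → 1 ('d')
  [14] 0/7 → 0 ('')
  [15] 7/3 → 1 ('e')
  [16] 3/12 → 2 ('ec')
  [17] 12/15 → 0 ('')
  [18] 15/1 → 2 ('fa')
  [19] 1/23 → 1 ('f')
  [20] 23/11 → 1 ('f')
  [21] 11/14 → 1 ('f')
  [22] 14/9 → 1 ('f')
  [23] 9/19 → 0 ('')
  [24] 19/22 → 1 ('g')
  [25] 22/10 → 2 ('gf')

n(n+1)/2 = 26·27/2 = 351
Σ LCP = 0 + 1 + 1 + 1 + 1 + 0 + 1 + 0 + 1 + 1 + 1 + 0 + 1 + 1 + 0 + 1 + 2 + 0 + 2 + 1 + 1 + 1 + 1 + 0 + 1 + 2 = 22
distinct = 351 − 22 = 329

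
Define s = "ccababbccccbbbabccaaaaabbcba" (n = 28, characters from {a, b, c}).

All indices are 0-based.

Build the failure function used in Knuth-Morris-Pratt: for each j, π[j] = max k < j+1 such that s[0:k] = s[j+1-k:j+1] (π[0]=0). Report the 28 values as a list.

[0, 1, 0, 0, 0, 0, 0, 1, 2, 2, 2, 0, 0, 0, 0, 0, 1, 2, 3, 0, 0, 0, 0, 0, 0, 1, 0, 0]

π[0] = 0
j=1 s[j]='c': π[1]=1 (border 'c')
j=2 s[j]='a': k: 1→0; π[2]=0 (border '')
j=3 s[j]='b': π[3]=0 (border '')
j=4 s[j]='a': π[4]=0 (border '')
j=5 s[j]='b': π[5]=0 (border '')
j=6 s[j]='b': π[6]=0 (border '')
j=7 s[j]='c': π[7]=1 (border 'c')
j=8 s[j]='c': π[8]=2 (border 'cc')
j=9 s[j]='c': k: 2→1; π[9]=2 (border 'cc')
j=10 s[j]='c': k: 2→1; π[10]=2 (border 'cc')
j=11 s[j]='b': k: 2→1→0; π[11]=0 (border '')
j=12 s[j]='b': π[12]=0 (border '')
j=13 s[j]='b': π[13]=0 (border '')
j=14 s[j]='a': π[14]=0 (border '')
j=15 s[j]='b': π[15]=0 (border '')
j=16 s[j]='c': π[16]=1 (border 'c')
j=17 s[j]='c': π[17]=2 (border 'cc')
j=18 s[j]='a': π[18]=3 (border 'cca')
j=19 s[j]='a': k: 3→0; π[19]=0 (border '')
j=20 s[j]='a': π[20]=0 (border '')
j=21 s[j]='a': π[21]=0 (border '')
j=22 s[j]='a': π[22]=0 (border '')
j=23 s[j]='b': π[23]=0 (border '')
j=24 s[j]='b': π[24]=0 (border '')
j=25 s[j]='c': π[25]=1 (border 'c')
j=26 s[j]='b': k: 1→0; π[26]=0 (border '')
j=27 s[j]='a': π[27]=0 (border '')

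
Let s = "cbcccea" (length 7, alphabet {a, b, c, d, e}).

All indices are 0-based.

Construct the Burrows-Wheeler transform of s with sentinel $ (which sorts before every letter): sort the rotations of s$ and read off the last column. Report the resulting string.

aec$bccc

rank  rotation  last
    0  $cbcccea  a
    1  a$cbccce  e
    2  bcccea$c  c
    3  cbcccea$  $
    4  cccea$cb  b
    5  ccea$cbc  c
    6  cea$cbcc  c
    7  ea$cbccc  c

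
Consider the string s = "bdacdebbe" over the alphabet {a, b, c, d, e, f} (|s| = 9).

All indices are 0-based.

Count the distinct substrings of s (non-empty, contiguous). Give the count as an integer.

41

sorted suffixes:
  #0 SA[0]=2  'acdebbe'
  #1 SA[1]=6  'bbe'
  #2 SA[2]=0  'bdacdebbe'
  #3 SA[3]=7  'be'
  #4 SA[4]=3  'cdebbe'
  #5 SA[5]=1  'dacdebbe'
  #6 SA[6]=4  'debbe'
  #7 SA[7]=8  'e'
  #8 SA[8]=5  'ebbe'

SA = [2, 6, 0, 7, 3, 1, 4, 8, 5]
rank  pair      lcp
   1  s[2:],s[6:]  0  ''
   2  s[6:],s[0:]  1  'b'
   3  s[0:],s[7:]  1  'b'
   4  s[7:],s[3:]  0  ''
   5  s[3:],s[1:]  0  ''
   6  s[1:],s[4:]  1  'd'
   7  s[4:],s[8:]  0  ''
   8  s[8:],s[5:]  1  'e'

n(n+1)/2 = 9·10/2 = 45
Σ LCP = 0 + 0 + 1 + 1 + 0 + 0 + 1 + 0 + 1 = 4
distinct = 45 − 4 = 41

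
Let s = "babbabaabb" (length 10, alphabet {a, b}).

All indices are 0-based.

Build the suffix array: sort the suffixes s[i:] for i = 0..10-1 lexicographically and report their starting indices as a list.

[6, 4, 7, 1, 9, 5, 3, 0, 8, 2]

rank→(start, suffix):
  0 → (6, 'aabb')
  1 → (4, 'abaabb')
  2 → (7, 'abb')
  3 → (1, 'abbabaabb')
  4 → (9, 'b')
  5 → (5, 'baabb')
  6 → (3, 'babaabb')
  7 → (0, 'babbabaabb')
  8 → (8, 'bb')
  9 → (2, 'bbabaabb')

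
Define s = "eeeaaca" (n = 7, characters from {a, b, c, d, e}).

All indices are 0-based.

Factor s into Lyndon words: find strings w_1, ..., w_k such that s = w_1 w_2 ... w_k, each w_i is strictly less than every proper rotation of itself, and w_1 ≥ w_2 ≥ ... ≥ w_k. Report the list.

["e", "e", "e", "aac", "a"]

emit factor 1: 'e' (i=0, period=1)
emit factor 2: 'e' (i=1, period=1)
emit factor 3: 'e' (i=2, period=1)
emit factor 4: 'aac' (i=3, period=3)
emit factor 5: 'a' (i=6, period=1)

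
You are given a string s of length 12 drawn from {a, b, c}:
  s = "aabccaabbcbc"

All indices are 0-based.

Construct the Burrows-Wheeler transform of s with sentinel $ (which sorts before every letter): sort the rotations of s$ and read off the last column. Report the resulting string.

cc$aaacbabcbb

rank  rotation       last
    0  $aabccaabbcbc  c
    1  aabbcbc$aabcc  c
    2  aabccaabbcbc$  $
    3  abbcbc$aabcca  a
    4  abccaabbcbc$a  a
    5  bbcbc$aabccaa  a
    6  bc$aabccaabbc  c
    7  bcbc$aabccaab  b
    8  bccaabbcbc$aa  a
    9  c$aabccaabbcb  b
   10  caabbcbc$aabc  c
   11  cbc$aabccaabb  b
   12  ccaabbcbc$aab  b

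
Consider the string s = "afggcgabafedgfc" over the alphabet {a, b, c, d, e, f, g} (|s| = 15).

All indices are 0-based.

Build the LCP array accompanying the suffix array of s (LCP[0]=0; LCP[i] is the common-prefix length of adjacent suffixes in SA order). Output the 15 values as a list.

rank→(start, suffix):
  0 → (6, 'abafedgfc')
  1 → (8, 'afedgfc')
  2 → (0, 'afggcgabafedgfc')
  3 → (7, 'bafedgfc')
  4 → (14, 'c')
  5 → (4, 'cgabafedgfc')
  6 → (11, 'dgfc')
  7 → (10, 'edgfc')
  8 → (13, 'fc')
  9 → (9, 'fedgfc')
  10 → (1, 'fggcgabafedgfc')
  11 → (5, 'gabafedgfc')
  12 → (3, 'gcgabafedgfc')
  13 → (12, 'gfc')
  14 → (2, 'ggcgabafedgfc')

SA = [6, 8, 0, 7, 14, 4, 11, 10, 13, 9, 1, 5, 3, 12, 2]
[i] adj suffixes → lcp
  [1] 6/8 → 1 ('a')
  [2] 8/0 → 2 ('af')
  [3] 0/7 → 0 ('')
  [4] 7/14 → 0 ('')
  [5] 14/4 → 1 ('c')
  [6] 4/11 → 0 ('')
  [7] 11/10 → 0 ('')
  [8] 10/13 → 0 ('')
  [9] 13/9 → 1 ('f')
  [10] 9/1 → 1 ('f')
  [11] 1/5 → 0 ('')
  [12] 5/3 → 1 ('g')
  [13] 3/12 → 1 ('g')
  [14] 12/2 → 1 ('g')

[0, 1, 2, 0, 0, 1, 0, 0, 0, 1, 1, 0, 1, 1, 1]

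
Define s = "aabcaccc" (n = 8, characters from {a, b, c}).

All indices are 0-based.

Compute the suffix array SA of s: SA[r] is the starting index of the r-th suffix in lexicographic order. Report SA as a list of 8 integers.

sorted suffixes:
  #0 SA[0]=0  'aabcaccc'
  #1 SA[1]=1  'abcaccc'
  #2 SA[2]=4  'accc'
  #3 SA[3]=2  'bcaccc'
  #4 SA[4]=7  'c'
  #5 SA[5]=3  'caccc'
  #6 SA[6]=6  'cc'
  #7 SA[7]=5  'ccc'

[0, 1, 4, 2, 7, 3, 6, 5]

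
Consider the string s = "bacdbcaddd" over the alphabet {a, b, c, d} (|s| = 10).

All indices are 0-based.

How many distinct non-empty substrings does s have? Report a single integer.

48

rank | idx | suffix
   0 |   1 | acdbcaddd
   1 |   6 | addd
   2 |   0 | bacdbcaddd
   3 |   4 | bcaddd
   4 |   5 | caddd
   5 |   2 | cdbcaddd
   6 |   9 | d
   7 |   3 | dbcaddd
   8 |   8 | dd
   9 |   7 | ddd

SA = [1, 6, 0, 4, 5, 2, 9, 3, 8, 7]
[i] adj suffixes → lcp
  [1] 1/6 → 1 ('a')
  [2] 6/0 → 0 ('')
  [3] 0/4 → 1 ('b')
  [4] 4/5 → 0 ('')
  [5] 5/2 → 1 ('c')
  [6] 2/9 → 0 ('')
  [7] 9/3 → 1 ('d')
  [8] 3/8 → 1 ('d')
  [9] 8/7 → 2 ('dd')

n(n+1)/2 = 10·11/2 = 55
Σ LCP = 0 + 1 + 0 + 1 + 0 + 1 + 0 + 1 + 1 + 2 = 7
distinct = 55 − 7 = 48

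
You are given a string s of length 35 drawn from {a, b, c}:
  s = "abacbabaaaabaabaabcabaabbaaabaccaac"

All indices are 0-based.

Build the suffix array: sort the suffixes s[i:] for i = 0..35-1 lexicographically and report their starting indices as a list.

[7, 8, 25, 9, 12, 26, 21, 15, 32, 5, 10, 19, 13, 0, 27, 22, 16, 33, 2, 29, 6, 24, 11, 20, 14, 4, 1, 28, 23, 17, 34, 31, 18, 3, 30]

rank | idx | suffix
   0 |   7 | aaaabaabaabcabaabbaaabaccaac
   1 |   8 | aaabaabaabcabaabbaaabaccaac
   2 |  25 | aaabaccaac
   3 |   9 | aabaabaabcabaabbaaabaccaac
   4 |  12 | aabaabcabaabbaaabaccaac
   5 |  26 | aabaccaac
   6 |  21 | aabbaaabaccaac
   7 |  15 | aabcabaabbaaabaccaac
   8 |  32 | aac
   9 |   5 | abaaaabaabaabcabaabbaaabaccaac
  10 |  10 | abaabaabcabaabbaaabaccaac
  11 |  19 | abaabbaaabaccaac
  12 |  13 | abaabcabaabbaaabaccaac
  13 |   0 | abacbabaaaabaabaabcabaabbaaabaccaac
  14 |  27 | abaccaac
  15 |  22 | abbaaabaccaac
  16 |  16 | abcabaabbaaabaccaac
  17 |  33 | ac
  18 |   2 | acbabaaaabaabaabcabaabbaaabaccaac
  19 |  29 | accaac
  20 |   6 | baaaabaabaabcabaabbaaabaccaac
  21 |  24 | baaabaccaac
  22 |  11 | baabaabcabaabbaaabaccaac
  23 |  20 | baabbaaabaccaac
  24 |  14 | baabcabaabbaaabaccaac
  25 |   4 | babaaaabaabaabcabaabbaaabaccaac
  26 |   1 | bacbabaaaabaabaabcabaabbaaabaccaac
  27 |  28 | baccaac
  28 |  23 | bbaaabaccaac
  29 |  17 | bcabaabbaaabaccaac
  30 |  34 | c
  31 |  31 | caac
  32 |  18 | cabaabbaaabaccaac
  33 |   3 | cbabaaaabaabaabcabaabbaaabaccaac
  34 |  30 | ccaac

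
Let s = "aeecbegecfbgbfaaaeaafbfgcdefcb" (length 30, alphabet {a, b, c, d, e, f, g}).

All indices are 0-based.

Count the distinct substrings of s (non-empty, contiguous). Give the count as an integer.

sorted suffixes:
  #0 SA[0]=14  'aaaeaafbfgcdefcb'
  #1 SA[1]=15  'aaeaafbfgcdefcb'
  #2 SA[2]=18  'aafbfgcdefcb'
  #3 SA[3]=16  'aeaafbfgcdefcb'
  #4 SA[4]=0  'aeecbegecfbgbfaaaeaafbfgcdefcb'
  #5 SA[5]=19  'afbfgcdefcb'
  #6 SA[6]=29  'b'
  #7 SA[7]=4  'begecfbgbfaaaeaafbfgcdefcb'
  #8 SA[8]=12  'bfaaaeaafbfgcdefcb'
  #9 SA[9]=21  'bfgcdefcb'
  #10 SA[10]=10  'bgbfaaaeaafbfgcdefcb'
  #11 SA[11]=28  'cb'
  #12 SA[12]=3  'cbegecfbgbfaaaeaafbfgcdefcb'
  #13 SA[13]=24  'cdefcb'
  #14 SA[14]=8  'cfbgbfaaaeaafbfgcdefcb'
  #15 SA[15]=25  'defcb'
  #16 SA[16]=17  'eaafbfgcdefcb'
  #17 SA[17]=2  'ecbegecfbgbfaaaeaafbfgcdefcb'
  #18 SA[18]=7  'ecfbgbfaaaeaafbfgcdefcb'
  #19 SA[19]=1  'eecbegecfbgbfaaaeaafbfgcdefcb'
  #20 SA[20]=26  'efcb'
  #21 SA[21]=5  'egecfbgbfaaaeaafbfgcdefcb'
  #22 SA[22]=13  'faaaeaafbfgcdefcb'
  #23 SA[23]=20  'fbfgcdefcb'
  #24 SA[24]=9  'fbgbfaaaeaafbfgcdefcb'
  #25 SA[25]=27  'fcb'
  #26 SA[26]=22  'fgcdefcb'
  #27 SA[27]=11  'gbfaaaeaafbfgcdefcb'
  #28 SA[28]=23  'gcdefcb'
  #29 SA[29]=6  'gecfbgbfaaaeaafbfgcdefcb'

SA = [14, 15, 18, 16, 0, 19, 29, 4, 12, 21, 10, 28, 3, 24, 8, 25, 17, 2, 7, 1, 26, 5, 13, 20, 9, 27, 22, 11, 23, 6]
i: (SA[i-1],SA[i]) lcp shared
  1: (14,15) 2 'aa'
  2: (15,18) 2 'aa'
  3: (18,16) 1 'a'
  4: (16,0) 2 'ae'
  5: (0,19) 1 'a'
  6: (19,29) 0 ''
  7: (29,4) 1 'b'
  8: (4,12) 1 'b'
  9: (12,21) 2 'bf'
  10: (21,10) 1 'b'
  11: (10,28) 0 ''
  12: (28,3) 2 'cb'
  13: (3,24) 1 'c'
  14: (24,8) 1 'c'
  15: (8,25) 0 ''
  16: (25,17) 0 ''
  17: (17,2) 1 'e'
  18: (2,7) 2 'ec'
  19: (7,1) 1 'e'
  20: (1,26) 1 'e'
  21: (26,5) 1 'e'
  22: (5,13) 0 ''
  23: (13,20) 1 'f'
  24: (20,9) 2 'fb'
  25: (9,27) 1 'f'
  26: (27,22) 1 'f'
  27: (22,11) 0 ''
  28: (11,23) 1 'g'
  29: (23,6) 1 'g'

n(n+1)/2 = 30·31/2 = 465
Σ LCP = 0 + 2 + 2 + 1 + 2 + 1 + 0 + 1 + 1 + 2 + 1 + 0 + 2 + 1 + 1 + 0 + 0 + 1 + 2 + 1 + 1 + 1 + 0 + 1 + 2 + 1 + 1 + 0 + 1 + 1 = 30
distinct = 465 − 30 = 435

435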